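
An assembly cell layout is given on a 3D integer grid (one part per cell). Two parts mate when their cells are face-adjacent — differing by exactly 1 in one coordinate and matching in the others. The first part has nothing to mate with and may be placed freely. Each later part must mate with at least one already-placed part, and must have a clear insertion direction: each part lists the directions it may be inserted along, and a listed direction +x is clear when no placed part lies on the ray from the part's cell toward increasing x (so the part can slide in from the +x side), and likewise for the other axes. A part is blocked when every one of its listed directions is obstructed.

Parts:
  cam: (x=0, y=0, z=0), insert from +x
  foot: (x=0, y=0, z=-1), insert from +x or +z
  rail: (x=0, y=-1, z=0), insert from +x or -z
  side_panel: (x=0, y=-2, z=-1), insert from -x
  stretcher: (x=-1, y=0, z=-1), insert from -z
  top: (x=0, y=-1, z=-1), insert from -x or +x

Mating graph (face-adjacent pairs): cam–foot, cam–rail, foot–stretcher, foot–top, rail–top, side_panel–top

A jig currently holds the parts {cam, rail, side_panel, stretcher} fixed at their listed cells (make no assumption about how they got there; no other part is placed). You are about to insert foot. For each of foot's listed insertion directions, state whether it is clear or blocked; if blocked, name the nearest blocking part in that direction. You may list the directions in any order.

+x: clear; +z: blocked by cam

+x: ray from foot(0, 0, -1) has no placed part ⇒ clear
+z: nearest on ray is cam@(0, 0, 0) ⇒ blocked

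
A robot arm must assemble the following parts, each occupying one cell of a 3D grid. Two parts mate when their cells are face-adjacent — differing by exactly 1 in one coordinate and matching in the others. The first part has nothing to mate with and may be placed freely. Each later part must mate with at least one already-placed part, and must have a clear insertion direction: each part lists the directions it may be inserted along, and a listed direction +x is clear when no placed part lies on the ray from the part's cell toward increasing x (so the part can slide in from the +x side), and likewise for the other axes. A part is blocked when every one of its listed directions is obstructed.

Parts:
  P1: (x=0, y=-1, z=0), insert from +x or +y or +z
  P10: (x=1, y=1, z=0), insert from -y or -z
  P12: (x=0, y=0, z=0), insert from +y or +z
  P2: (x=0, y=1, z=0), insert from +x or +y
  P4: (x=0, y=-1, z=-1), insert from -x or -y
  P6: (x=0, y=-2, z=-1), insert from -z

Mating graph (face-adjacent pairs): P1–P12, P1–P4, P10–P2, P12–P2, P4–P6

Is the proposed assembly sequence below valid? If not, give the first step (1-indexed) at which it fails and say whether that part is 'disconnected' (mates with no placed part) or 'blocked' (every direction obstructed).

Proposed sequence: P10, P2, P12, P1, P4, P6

1. P10@(1, 1, 0) [-y clear] — {P10}
2. P2@(0, 1, 0) [+y clear] — {P10, P2}
3. P12@(0, 0, 0) [+z clear] — {P10, P12, P2}
4. P1@(0, -1, 0) [+x clear] — {P1, P10, P12, P2}
5. P4@(0, -1, -1) [-x clear] — {P1, P10, P12, P2, P4}
6. P6@(0, -2, -1) [-z clear] — {P1, P10, P12, P2, P4, P6}

Valid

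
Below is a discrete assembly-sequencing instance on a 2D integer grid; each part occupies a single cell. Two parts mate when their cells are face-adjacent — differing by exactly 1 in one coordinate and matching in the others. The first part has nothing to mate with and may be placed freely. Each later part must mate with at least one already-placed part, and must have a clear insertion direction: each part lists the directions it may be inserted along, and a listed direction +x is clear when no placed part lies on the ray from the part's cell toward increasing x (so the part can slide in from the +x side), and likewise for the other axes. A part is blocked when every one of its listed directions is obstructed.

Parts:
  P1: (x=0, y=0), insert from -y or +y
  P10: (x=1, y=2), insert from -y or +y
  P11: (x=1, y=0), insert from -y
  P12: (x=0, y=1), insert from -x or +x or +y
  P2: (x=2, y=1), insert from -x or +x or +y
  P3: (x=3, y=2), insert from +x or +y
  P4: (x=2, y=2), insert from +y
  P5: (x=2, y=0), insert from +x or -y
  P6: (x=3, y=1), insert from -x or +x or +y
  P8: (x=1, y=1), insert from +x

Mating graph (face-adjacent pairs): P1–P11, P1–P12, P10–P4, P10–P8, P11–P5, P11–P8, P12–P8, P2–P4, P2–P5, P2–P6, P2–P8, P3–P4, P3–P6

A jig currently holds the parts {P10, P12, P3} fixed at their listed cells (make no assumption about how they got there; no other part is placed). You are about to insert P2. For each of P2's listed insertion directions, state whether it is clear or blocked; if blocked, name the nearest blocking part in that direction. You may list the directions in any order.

-x: nearest on ray is P12@(0, 1) ⇒ blocked
+x: ray from P2(2, 1) has no placed part ⇒ clear
+y: ray from P2(2, 1) has no placed part ⇒ clear

+x: clear; +y: clear; -x: blocked by P12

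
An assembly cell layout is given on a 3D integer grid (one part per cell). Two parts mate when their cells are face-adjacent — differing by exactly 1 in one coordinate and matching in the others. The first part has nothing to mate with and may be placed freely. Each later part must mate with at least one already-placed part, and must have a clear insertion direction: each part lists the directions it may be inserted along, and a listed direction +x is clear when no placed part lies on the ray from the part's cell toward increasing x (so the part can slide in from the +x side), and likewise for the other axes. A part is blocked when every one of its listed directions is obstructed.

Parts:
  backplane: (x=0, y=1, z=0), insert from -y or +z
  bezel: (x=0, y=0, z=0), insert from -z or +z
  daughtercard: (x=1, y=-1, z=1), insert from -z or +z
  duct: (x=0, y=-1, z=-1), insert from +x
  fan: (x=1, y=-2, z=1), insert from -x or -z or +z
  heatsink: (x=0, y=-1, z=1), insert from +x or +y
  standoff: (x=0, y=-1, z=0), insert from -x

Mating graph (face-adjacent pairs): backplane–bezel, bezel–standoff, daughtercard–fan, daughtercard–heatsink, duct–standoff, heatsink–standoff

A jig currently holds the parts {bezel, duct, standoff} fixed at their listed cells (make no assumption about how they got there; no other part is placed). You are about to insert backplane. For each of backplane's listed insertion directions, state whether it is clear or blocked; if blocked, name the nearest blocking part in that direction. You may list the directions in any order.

+z: clear; -y: blocked by bezel

-y: nearest on ray is bezel@(0, 0, 0) ⇒ blocked
+z: ray from backplane(0, 1, 0) has no placed part ⇒ clear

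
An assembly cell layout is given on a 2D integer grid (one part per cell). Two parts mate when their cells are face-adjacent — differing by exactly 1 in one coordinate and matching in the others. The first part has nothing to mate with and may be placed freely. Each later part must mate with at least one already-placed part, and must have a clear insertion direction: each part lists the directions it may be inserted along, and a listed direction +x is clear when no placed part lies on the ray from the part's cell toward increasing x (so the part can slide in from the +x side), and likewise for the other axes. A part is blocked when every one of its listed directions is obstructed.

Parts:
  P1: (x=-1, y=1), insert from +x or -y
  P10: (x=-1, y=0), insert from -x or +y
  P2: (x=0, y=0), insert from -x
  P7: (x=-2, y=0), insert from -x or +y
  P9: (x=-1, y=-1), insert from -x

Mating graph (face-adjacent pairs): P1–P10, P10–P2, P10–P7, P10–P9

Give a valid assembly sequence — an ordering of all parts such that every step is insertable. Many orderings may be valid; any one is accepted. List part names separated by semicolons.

1. P2@(0, 0) [-x clear] — {P2}
2. P10@(-1, 0) [-x clear] — {P10, P2}
3. P7@(-2, 0) [-x clear] — {P10, P2, P7}
4. P9@(-1, -1) [-x clear] — {P10, P2, P7, P9}
5. P1@(-1, 1) [+x clear] — {P1, P10, P2, P7, P9}

P2; P10; P7; P9; P1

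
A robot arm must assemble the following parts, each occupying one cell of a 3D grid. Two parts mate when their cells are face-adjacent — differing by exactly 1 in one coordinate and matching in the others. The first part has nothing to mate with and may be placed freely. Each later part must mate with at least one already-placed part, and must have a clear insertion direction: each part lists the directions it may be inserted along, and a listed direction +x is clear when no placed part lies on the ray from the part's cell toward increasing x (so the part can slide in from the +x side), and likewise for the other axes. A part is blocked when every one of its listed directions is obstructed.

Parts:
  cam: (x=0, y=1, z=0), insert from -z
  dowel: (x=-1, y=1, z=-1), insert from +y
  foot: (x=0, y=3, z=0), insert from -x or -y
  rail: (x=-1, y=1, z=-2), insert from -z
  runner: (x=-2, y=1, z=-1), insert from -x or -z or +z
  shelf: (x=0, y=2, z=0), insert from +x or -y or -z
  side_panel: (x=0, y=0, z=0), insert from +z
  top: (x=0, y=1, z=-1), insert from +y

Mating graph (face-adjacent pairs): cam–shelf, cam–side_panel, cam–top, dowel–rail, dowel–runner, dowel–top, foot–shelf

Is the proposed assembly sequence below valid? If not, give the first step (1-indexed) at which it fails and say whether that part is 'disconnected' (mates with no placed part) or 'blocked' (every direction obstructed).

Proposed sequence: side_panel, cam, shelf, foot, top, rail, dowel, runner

Invalid at step 6 (disconnected)

1. side_panel@(0, 0, 0) [+z clear] — {side_panel}
2. cam@(0, 1, 0) [-z clear] — {cam, side_panel}
3. shelf@(0, 2, 0) [+x clear] — {cam, shelf, side_panel}
4. foot@(0, 3, 0) [-x clear] — {cam, foot, shelf, side_panel}
5. top@(0, 1, -1) [+y clear] — {cam, foot, shelf, side_panel, top}
6. rail@(-1, 1, -2) — no placed neighbour ⇒ disconnected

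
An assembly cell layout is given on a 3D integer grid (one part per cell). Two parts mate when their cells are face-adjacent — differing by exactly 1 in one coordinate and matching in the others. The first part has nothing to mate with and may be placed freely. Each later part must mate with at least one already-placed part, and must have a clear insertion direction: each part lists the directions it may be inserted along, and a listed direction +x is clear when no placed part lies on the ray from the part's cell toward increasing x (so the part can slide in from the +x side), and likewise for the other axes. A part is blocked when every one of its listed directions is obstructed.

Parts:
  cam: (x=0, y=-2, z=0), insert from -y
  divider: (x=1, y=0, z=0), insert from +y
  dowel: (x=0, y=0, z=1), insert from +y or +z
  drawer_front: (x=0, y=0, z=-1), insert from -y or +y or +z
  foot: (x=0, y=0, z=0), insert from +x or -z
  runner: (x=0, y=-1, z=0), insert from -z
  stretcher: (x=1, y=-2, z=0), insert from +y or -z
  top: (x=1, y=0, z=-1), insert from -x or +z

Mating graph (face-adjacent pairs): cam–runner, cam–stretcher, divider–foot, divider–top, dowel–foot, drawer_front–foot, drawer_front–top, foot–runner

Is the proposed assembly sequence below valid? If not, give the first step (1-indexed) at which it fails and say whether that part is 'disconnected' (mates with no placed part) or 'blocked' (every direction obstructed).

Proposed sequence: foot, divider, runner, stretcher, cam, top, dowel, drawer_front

1. foot@(0, 0, 0) [+x clear] — {foot}
2. divider@(1, 0, 0) [+y clear] — {divider, foot}
3. runner@(0, -1, 0) [-z clear] — {divider, foot, runner}
4. stretcher@(1, -2, 0) — no placed neighbour ⇒ disconnected

Invalid at step 4 (disconnected)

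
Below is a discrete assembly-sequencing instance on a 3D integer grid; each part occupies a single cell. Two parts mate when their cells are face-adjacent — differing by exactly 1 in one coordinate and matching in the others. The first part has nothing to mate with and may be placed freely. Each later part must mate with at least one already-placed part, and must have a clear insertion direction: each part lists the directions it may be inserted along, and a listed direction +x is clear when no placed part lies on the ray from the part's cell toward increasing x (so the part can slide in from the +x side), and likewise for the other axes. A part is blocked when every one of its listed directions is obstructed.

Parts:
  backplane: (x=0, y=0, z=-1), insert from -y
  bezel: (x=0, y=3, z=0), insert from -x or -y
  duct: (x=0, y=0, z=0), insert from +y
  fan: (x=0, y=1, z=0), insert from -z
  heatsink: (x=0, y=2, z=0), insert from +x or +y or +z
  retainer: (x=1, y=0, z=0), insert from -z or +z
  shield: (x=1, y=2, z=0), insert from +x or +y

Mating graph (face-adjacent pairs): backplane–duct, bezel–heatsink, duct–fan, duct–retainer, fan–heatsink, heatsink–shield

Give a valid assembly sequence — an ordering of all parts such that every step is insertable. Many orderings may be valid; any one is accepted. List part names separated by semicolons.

1. backplane@(0, 0, -1) [-y clear] — {backplane}
2. duct@(0, 0, 0) [+y clear] — {backplane, duct}
3. retainer@(1, 0, 0) [-z clear] — {backplane, duct, retainer}
4. fan@(0, 1, 0) [-z clear] — {backplane, duct, fan, retainer}
5. heatsink@(0, 2, 0) [+x clear] — {backplane, duct, fan, heatsink, retainer}
6. bezel@(0, 3, 0) [-x clear] — {backplane, bezel, duct, fan, heatsink, retainer}
7. shield@(1, 2, 0) [+x clear] — {backplane, bezel, duct, fan, heatsink, retainer, shield}

backplane; duct; retainer; fan; heatsink; bezel; shield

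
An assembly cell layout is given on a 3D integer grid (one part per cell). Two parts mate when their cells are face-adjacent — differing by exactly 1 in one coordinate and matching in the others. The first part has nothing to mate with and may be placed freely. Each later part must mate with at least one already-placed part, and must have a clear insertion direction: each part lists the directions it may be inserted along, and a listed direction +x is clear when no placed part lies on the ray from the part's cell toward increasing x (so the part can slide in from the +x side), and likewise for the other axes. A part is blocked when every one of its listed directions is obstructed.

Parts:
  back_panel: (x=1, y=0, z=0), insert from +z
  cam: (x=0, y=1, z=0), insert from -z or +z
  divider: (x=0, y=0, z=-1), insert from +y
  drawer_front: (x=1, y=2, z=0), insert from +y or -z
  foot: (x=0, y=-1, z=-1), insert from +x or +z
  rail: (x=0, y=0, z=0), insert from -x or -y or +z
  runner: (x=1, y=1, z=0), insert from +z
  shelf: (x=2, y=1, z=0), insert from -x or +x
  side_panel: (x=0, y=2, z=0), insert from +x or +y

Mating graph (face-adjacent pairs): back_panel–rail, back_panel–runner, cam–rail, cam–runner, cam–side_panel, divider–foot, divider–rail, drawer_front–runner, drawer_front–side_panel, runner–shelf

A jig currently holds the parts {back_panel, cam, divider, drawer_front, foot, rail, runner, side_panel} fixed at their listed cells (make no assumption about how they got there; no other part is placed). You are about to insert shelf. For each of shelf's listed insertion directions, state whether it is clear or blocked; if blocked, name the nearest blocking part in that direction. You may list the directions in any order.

+x: clear; -x: blocked by runner

-x: nearest on ray is runner@(1, 1, 0) ⇒ blocked
+x: ray from shelf(2, 1, 0) has no placed part ⇒ clear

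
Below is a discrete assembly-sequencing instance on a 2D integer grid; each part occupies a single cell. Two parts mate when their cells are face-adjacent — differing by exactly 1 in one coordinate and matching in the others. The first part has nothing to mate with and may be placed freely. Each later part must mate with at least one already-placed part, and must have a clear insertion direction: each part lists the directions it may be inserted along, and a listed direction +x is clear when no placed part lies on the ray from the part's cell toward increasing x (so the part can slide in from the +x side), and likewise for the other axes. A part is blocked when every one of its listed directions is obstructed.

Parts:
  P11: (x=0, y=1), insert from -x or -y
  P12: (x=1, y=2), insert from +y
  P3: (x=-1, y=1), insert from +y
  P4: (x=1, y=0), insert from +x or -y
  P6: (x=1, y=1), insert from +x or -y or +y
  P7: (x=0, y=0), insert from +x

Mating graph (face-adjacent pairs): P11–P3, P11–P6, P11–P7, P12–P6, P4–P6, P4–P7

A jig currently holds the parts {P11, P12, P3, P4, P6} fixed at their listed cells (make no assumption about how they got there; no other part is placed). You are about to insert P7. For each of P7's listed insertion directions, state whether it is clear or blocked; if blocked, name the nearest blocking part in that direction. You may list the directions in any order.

+x: blocked by P4

+x: nearest on ray is P4@(1, 0) ⇒ blocked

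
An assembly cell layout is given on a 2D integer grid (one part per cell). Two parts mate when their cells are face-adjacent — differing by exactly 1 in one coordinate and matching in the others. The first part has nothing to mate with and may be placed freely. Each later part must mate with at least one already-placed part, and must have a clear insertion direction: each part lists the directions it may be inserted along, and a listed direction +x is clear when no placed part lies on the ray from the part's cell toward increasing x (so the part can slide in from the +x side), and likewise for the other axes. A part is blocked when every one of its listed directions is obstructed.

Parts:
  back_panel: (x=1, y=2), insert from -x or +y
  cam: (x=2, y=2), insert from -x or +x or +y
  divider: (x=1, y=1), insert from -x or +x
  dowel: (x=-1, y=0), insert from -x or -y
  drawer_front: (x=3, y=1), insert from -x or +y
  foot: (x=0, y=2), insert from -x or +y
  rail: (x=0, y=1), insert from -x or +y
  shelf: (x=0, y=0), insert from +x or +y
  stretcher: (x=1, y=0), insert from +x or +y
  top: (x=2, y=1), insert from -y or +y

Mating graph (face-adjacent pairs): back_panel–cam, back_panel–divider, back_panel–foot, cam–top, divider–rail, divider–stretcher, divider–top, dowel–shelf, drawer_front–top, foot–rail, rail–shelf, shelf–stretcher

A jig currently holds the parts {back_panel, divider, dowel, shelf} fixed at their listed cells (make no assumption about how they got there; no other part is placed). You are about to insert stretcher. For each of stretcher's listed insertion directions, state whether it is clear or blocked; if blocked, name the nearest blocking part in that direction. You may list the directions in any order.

+x: ray from stretcher(1, 0) has no placed part ⇒ clear
+y: nearest on ray is divider@(1, 1) ⇒ blocked

+x: clear; +y: blocked by divider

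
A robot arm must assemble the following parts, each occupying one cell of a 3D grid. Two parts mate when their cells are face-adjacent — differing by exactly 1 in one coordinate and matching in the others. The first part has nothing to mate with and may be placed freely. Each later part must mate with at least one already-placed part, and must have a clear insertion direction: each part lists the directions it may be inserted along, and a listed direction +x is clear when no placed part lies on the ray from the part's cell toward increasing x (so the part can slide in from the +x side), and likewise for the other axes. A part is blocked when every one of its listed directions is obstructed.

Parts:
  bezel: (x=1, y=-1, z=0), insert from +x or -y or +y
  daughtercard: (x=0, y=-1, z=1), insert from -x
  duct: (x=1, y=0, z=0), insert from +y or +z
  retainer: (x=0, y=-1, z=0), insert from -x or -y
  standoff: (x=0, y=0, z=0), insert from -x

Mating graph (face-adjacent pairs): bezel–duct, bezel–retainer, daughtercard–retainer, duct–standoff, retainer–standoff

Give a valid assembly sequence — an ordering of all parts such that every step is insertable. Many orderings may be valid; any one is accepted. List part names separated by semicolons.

standoff; retainer; daughtercard; bezel; duct

1. standoff@(0, 0, 0) [-x clear] — {standoff}
2. retainer@(0, -1, 0) [-x clear] — {retainer, standoff}
3. daughtercard@(0, -1, 1) [-x clear] — {daughtercard, retainer, standoff}
4. bezel@(1, -1, 0) [+x clear] — {bezel, daughtercard, retainer, standoff}
5. duct@(1, 0, 0) [+y clear] — {bezel, daughtercard, duct, retainer, standoff}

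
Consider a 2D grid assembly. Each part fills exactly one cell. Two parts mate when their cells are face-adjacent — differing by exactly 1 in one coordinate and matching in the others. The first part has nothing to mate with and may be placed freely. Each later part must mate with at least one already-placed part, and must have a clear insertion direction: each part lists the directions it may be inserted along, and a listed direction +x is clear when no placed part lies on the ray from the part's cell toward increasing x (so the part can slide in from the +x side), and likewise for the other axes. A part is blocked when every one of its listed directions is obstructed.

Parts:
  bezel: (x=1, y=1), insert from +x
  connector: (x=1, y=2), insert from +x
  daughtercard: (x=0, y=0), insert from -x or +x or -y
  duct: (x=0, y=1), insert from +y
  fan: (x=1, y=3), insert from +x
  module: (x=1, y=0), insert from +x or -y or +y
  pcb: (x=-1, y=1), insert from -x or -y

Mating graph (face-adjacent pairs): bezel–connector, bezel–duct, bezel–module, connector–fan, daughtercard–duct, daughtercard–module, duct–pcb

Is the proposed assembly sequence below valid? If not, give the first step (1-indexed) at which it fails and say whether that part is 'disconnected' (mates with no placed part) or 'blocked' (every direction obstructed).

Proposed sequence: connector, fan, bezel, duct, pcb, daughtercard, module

1. connector@(1, 2) [+x clear] — {connector}
2. fan@(1, 3) [+x clear] — {connector, fan}
3. bezel@(1, 1) [+x clear] — {bezel, connector, fan}
4. duct@(0, 1) [+y clear] — {bezel, connector, duct, fan}
5. pcb@(-1, 1) [-x clear] — {bezel, connector, duct, fan, pcb}
6. daughtercard@(0, 0) [-x clear] — {bezel, connector, daughtercard, duct, fan, pcb}
7. module@(1, 0) [+x clear] — {bezel, connector, daughtercard, duct, fan, module, pcb}

Valid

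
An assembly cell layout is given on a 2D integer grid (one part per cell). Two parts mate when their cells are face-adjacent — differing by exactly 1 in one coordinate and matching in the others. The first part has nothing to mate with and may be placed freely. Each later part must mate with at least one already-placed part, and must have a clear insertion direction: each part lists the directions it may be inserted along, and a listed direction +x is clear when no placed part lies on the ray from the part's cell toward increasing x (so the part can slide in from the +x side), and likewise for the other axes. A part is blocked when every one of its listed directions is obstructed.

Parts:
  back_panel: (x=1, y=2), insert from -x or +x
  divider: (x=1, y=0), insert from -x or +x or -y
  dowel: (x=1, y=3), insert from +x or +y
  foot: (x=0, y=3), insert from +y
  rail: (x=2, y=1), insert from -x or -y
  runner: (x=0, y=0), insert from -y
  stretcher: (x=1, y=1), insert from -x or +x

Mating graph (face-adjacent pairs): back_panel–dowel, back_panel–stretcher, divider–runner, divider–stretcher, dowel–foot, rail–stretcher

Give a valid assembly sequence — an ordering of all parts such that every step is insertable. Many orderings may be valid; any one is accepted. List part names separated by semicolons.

1. foot@(0, 3) [+y clear] — {foot}
2. dowel@(1, 3) [+x clear] — {dowel, foot}
3. back_panel@(1, 2) [-x clear] — {back_panel, dowel, foot}
4. stretcher@(1, 1) [-x clear] — {back_panel, dowel, foot, stretcher}
5. divider@(1, 0) [-x clear] — {back_panel, divider, dowel, foot, stretcher}
6. runner@(0, 0) [-y clear] — {back_panel, divider, dowel, foot, runner, stretcher}
7. rail@(2, 1) [-y clear] — {back_panel, divider, dowel, foot, rail, runner, stretcher}

foot; dowel; back_panel; stretcher; divider; runner; rail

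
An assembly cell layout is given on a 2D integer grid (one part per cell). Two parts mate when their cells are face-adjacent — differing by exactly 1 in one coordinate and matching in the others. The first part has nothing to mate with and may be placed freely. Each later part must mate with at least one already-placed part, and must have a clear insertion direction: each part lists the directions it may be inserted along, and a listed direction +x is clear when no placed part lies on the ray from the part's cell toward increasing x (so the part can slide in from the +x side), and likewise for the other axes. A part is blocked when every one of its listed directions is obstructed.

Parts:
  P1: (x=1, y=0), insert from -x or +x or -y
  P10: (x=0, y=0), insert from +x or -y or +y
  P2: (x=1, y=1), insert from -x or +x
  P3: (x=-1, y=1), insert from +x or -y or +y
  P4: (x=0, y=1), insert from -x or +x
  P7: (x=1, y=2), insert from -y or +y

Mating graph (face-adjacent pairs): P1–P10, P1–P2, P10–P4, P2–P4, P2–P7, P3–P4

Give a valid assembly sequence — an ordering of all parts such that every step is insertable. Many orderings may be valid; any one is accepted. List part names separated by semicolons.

1. P3@(-1, 1) [+x clear] — {P3}
2. P4@(0, 1) [+x clear] — {P3, P4}
3. P2@(1, 1) [+x clear] — {P2, P3, P4}
4. P1@(1, 0) [-x clear] — {P1, P2, P3, P4}
5. P7@(1, 2) [+y clear] — {P1, P2, P3, P4, P7}
6. P10@(0, 0) [-y clear] — {P1, P10, P2, P3, P4, P7}

P3; P4; P2; P1; P7; P10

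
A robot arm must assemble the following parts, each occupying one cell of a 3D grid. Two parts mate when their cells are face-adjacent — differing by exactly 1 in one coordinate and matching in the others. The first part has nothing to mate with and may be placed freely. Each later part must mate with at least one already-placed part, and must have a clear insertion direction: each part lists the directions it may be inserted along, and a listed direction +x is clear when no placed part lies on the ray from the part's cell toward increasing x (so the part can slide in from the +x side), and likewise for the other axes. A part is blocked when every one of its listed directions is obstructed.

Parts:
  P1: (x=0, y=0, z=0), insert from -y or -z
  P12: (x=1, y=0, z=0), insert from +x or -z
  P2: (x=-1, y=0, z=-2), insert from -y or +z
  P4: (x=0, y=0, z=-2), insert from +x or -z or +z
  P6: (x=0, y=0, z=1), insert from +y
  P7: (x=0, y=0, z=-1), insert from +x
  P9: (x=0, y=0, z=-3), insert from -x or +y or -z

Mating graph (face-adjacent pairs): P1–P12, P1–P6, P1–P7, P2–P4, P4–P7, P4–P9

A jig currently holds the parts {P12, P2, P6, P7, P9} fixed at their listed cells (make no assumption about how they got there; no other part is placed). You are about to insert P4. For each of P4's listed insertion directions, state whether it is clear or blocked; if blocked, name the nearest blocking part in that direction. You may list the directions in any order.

+x: clear; +z: blocked by P7; -z: blocked by P9

+x: ray from P4(0, 0, -2) has no placed part ⇒ clear
-z: nearest on ray is P9@(0, 0, -3) ⇒ blocked
+z: nearest on ray is P7@(0, 0, -1) ⇒ blocked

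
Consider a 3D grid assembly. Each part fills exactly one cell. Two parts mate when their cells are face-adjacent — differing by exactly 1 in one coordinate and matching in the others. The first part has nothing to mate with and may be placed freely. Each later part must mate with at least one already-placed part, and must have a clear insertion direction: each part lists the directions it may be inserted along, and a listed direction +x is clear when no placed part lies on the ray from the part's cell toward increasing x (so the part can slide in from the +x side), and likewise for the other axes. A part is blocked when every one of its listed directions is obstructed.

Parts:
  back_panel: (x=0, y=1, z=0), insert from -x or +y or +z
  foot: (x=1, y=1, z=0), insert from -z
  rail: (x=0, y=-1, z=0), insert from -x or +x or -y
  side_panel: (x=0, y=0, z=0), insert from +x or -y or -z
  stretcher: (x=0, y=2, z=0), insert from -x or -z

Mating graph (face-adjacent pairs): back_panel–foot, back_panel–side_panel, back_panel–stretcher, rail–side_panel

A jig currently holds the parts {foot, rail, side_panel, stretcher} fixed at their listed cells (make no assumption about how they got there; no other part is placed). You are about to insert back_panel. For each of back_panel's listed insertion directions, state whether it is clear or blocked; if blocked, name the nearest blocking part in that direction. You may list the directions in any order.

-x: ray from back_panel(0, 1, 0) has no placed part ⇒ clear
+y: nearest on ray is stretcher@(0, 2, 0) ⇒ blocked
+z: ray from back_panel(0, 1, 0) has no placed part ⇒ clear

+y: blocked by stretcher; +z: clear; -x: clear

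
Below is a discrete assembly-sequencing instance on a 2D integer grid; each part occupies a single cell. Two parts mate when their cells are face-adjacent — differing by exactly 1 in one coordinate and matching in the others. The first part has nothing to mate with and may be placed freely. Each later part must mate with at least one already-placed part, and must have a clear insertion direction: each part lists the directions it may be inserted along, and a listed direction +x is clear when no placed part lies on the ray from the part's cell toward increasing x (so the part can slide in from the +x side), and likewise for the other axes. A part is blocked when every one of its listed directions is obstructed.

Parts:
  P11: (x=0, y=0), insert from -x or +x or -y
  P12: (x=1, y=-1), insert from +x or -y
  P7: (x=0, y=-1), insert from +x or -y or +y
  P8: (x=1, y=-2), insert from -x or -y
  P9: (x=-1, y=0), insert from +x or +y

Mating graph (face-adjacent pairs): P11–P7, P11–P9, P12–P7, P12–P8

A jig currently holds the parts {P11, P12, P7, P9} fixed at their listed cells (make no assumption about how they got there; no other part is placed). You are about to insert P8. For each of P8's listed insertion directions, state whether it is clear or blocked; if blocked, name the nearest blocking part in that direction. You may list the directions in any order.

-x: clear; -y: clear

-x: ray from P8(1, -2) has no placed part ⇒ clear
-y: ray from P8(1, -2) has no placed part ⇒ clear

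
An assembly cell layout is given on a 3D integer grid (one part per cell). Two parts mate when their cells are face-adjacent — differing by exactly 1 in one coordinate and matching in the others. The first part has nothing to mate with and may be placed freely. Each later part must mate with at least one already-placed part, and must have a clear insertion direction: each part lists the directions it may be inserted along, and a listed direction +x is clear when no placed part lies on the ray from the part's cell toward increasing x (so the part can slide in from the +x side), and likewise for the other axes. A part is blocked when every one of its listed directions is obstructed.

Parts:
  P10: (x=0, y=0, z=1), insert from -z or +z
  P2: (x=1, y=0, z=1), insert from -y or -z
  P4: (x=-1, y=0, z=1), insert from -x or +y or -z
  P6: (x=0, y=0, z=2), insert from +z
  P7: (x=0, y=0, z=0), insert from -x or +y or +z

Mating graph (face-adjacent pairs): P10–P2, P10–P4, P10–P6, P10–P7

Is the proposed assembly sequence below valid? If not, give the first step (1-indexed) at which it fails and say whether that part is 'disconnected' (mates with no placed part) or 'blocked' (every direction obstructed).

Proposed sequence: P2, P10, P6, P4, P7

1. P2@(1, 0, 1) [-y clear] — {P2}
2. P10@(0, 0, 1) [-z clear] — {P10, P2}
3. P6@(0, 0, 2) [+z clear] — {P10, P2, P6}
4. P4@(-1, 0, 1) [-x clear] — {P10, P2, P4, P6}
5. P7@(0, 0, 0) [-x clear] — {P10, P2, P4, P6, P7}

Valid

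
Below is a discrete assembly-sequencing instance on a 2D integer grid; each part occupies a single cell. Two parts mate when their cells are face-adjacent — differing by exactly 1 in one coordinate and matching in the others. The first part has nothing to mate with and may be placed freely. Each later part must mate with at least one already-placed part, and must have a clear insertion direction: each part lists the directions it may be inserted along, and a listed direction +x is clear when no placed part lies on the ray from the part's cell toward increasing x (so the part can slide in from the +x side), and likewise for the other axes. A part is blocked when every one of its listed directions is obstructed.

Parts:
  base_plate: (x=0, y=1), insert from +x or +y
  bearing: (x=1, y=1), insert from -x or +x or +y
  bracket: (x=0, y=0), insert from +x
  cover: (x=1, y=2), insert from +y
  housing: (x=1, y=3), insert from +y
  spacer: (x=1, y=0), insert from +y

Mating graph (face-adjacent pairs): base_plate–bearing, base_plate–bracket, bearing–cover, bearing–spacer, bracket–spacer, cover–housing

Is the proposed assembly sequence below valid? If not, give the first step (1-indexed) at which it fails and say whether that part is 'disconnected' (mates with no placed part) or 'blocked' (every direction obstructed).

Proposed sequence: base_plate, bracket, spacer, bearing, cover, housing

Valid

1. base_plate@(0, 1) [+x clear] — {base_plate}
2. bracket@(0, 0) [+x clear] — {base_plate, bracket}
3. spacer@(1, 0) [+y clear] — {base_plate, bracket, spacer}
4. bearing@(1, 1) [+x clear] — {base_plate, bearing, bracket, spacer}
5. cover@(1, 2) [+y clear] — {base_plate, bearing, bracket, cover, spacer}
6. housing@(1, 3) [+y clear] — {base_plate, bearing, bracket, cover, housing, spacer}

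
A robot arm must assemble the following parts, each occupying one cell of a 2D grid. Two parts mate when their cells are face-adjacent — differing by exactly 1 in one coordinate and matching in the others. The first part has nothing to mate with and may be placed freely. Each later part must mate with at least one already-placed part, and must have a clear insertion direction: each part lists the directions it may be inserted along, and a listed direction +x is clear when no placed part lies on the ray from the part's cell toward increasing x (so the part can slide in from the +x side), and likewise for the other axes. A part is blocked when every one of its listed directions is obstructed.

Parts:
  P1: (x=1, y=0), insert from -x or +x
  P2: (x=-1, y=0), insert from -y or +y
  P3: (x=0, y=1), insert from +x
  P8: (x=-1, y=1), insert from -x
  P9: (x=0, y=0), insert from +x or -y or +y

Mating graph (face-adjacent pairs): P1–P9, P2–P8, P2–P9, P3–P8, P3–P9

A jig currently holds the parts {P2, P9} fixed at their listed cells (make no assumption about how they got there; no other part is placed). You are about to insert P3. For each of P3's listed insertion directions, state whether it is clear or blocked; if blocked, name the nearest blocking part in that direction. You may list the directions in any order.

+x: clear

+x: ray from P3(0, 1) has no placed part ⇒ clear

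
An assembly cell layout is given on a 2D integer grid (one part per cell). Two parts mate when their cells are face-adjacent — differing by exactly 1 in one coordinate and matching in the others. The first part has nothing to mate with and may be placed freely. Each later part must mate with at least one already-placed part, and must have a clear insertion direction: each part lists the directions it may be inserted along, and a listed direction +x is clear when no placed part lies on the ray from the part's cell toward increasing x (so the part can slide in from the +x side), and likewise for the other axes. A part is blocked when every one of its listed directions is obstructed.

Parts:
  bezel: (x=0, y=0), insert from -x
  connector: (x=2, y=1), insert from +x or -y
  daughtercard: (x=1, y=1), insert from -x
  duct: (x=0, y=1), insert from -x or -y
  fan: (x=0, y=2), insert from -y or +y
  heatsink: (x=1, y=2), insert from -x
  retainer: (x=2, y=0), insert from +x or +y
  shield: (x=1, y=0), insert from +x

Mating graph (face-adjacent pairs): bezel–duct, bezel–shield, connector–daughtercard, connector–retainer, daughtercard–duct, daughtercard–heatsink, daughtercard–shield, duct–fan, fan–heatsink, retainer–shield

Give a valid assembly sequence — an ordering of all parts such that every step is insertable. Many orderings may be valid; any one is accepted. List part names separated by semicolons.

1. heatsink@(1, 2) [-x clear] — {heatsink}
2. daughtercard@(1, 1) [-x clear] — {daughtercard, heatsink}
3. shield@(1, 0) [+x clear] — {daughtercard, heatsink, shield}
4. bezel@(0, 0) [-x clear] — {bezel, daughtercard, heatsink, shield}
5. connector@(2, 1) [+x clear] — {bezel, connector, daughtercard, heatsink, shield}
6. fan@(0, 2) [+y clear] — {bezel, connector, daughtercard, fan, heatsink, shield}
7. retainer@(2, 0) [+x clear] — {bezel, connector, daughtercard, fan, heatsink, retainer, shield}
8. duct@(0, 1) [-x clear] — {bezel, connector, daughtercard, duct, fan, heatsink, retainer, shield}

heatsink; daughtercard; shield; bezel; connector; fan; retainer; duct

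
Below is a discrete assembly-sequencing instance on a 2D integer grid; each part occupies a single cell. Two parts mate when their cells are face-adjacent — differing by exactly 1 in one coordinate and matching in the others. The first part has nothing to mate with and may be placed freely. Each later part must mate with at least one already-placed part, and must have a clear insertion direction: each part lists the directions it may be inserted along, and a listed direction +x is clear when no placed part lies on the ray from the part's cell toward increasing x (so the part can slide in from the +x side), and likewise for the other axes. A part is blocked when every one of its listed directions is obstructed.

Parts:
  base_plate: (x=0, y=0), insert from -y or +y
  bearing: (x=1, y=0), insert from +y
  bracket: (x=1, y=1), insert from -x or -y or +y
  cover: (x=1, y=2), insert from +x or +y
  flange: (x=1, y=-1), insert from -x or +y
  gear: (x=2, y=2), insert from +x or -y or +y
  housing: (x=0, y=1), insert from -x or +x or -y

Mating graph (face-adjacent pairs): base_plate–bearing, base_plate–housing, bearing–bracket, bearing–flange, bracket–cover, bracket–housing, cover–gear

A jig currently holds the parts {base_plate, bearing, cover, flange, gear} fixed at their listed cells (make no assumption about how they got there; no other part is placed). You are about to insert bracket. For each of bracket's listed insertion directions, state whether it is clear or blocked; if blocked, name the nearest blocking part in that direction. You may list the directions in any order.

-x: ray from bracket(1, 1) has no placed part ⇒ clear
-y: nearest on ray is bearing@(1, 0) ⇒ blocked
+y: nearest on ray is cover@(1, 2) ⇒ blocked

+y: blocked by cover; -x: clear; -y: blocked by bearing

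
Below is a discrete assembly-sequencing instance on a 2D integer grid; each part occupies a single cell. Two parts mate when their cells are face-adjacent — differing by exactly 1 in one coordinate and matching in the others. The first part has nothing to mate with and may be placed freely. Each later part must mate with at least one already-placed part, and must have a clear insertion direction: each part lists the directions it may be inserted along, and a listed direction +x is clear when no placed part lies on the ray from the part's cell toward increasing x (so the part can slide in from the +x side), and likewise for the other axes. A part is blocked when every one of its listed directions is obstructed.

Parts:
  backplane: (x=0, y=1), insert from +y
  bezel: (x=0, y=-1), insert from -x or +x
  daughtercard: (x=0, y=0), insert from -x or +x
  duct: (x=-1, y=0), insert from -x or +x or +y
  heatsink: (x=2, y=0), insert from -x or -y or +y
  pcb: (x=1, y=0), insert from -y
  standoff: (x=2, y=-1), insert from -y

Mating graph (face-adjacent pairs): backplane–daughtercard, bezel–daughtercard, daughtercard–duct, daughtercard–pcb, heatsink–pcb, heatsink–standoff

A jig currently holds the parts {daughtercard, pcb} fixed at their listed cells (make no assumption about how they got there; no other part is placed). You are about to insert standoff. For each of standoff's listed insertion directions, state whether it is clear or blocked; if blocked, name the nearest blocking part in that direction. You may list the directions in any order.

-y: clear

-y: ray from standoff(2, -1) has no placed part ⇒ clear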